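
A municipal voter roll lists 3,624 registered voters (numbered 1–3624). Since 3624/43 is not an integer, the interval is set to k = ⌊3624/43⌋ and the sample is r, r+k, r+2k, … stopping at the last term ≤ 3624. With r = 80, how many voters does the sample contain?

43

k = ⌊3624/43⌋ = 84
Achieved size = ⌊(3624 − 80)/84⌋ + 1 = ⌊3544/84⌋ + 1 = 42 + 1 = 43
(last selection: 80 + 42×84 = 3608 ≤ 3624; next would be 3692 > 3624)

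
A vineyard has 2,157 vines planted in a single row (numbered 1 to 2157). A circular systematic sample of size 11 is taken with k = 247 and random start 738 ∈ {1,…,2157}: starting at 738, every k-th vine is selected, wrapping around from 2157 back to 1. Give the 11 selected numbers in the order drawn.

738, 985, 1232, 1479, 1726, 1973, 63, 310, 557, 804, 1051

Selection 1: 738
Selection 2: 738 + 247 = 985
Selection 3: 985 + 247 = 1232
Selection 4: 1232 + 247 = 1479
Selection 5: 1479 + 247 = 1726
Selection 6: 1726 + 247 = 1973
Selection 7: 1973 + 247 = 2220 → 2220 − 2157 = 63
Selection 8: 63 + 247 = 310
Selection 9: 310 + 247 = 557
Selection 10: 557 + 247 = 804
Selection 11: 804 + 247 = 1051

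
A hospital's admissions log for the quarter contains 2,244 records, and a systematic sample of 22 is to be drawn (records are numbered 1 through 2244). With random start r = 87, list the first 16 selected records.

k = N/n = 2244/22 = 102
record 1: 87
record 2: 87 + 102 = 189
record 3: 189 + 102 = 291
record 4: 291 + 102 = 393
record 5: 393 + 102 = 495
record 6: 495 + 102 = 597
record 7: 597 + 102 = 699
record 8: 699 + 102 = 801
record 9: 801 + 102 = 903
record 10: 903 + 102 = 1005
record 11: 1005 + 102 = 1107
record 12: 1107 + 102 = 1209
record 13: 1209 + 102 = 1311
record 14: 1311 + 102 = 1413
record 15: 1413 + 102 = 1515
record 16: 1515 + 102 = 1617

87, 189, 291, 393, 495, 597, 699, 801, 903, 1005, 1107, 1209, 1311, 1413, 1515, 1617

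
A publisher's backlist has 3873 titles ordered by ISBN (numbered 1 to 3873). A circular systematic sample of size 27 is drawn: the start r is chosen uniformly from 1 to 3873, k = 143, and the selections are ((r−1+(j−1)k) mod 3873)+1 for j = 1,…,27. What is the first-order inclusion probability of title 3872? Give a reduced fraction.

9/1291

For each position j, as r ranges over 1…3873 the j-th selection hits every title exactly once, so title 3872 is selected for exactly 27 of the 3873 starts.
Inclusion probability = 27/3873 = 9/1291.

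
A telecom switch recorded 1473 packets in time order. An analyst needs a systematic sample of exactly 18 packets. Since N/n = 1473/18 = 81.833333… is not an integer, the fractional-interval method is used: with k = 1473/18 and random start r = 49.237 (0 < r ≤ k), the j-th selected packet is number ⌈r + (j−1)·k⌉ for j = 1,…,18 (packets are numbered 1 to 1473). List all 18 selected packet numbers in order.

50, 132, 213, 295, 377, 459, 541, 623, 704, 786, 868, 950, 1032, 1114, 1195, 1277, 1359, 1441

j=1: r + 0k = 49.237 → ⌈·⌉ = 50
j=2: r + 1k = 131.070333… → ⌈·⌉ = 132
j=3: r + 2k = 212.903666… → ⌈·⌉ = 213
j=4: r + 3k = 294.737 → ⌈·⌉ = 295
j=5: r + 4k = 376.570333… → ⌈·⌉ = 377
j=6: r + 5k = 458.403666… → ⌈·⌉ = 459
j=7: r + 6k = 540.237 → ⌈·⌉ = 541
j=8: r + 7k = 622.070333… → ⌈·⌉ = 623
j=9: r + 8k = 703.903666… → ⌈·⌉ = 704
j=10: r + 9k = 785.737 → ⌈·⌉ = 786
j=11: r + 10k = 867.570333… → ⌈·⌉ = 868
j=12: r + 11k = 949.403666… → ⌈·⌉ = 950
j=13: r + 12k = 1031.237 → ⌈·⌉ = 1032
j=14: r + 13k = 1113.070333… → ⌈·⌉ = 1114
j=15: r + 14k = 1194.903666… → ⌈·⌉ = 1195
j=16: r + 15k = 1276.737 → ⌈·⌉ = 1277
j=17: r + 16k = 1358.570333… → ⌈·⌉ = 1359
j=18: r + 17k = 1440.403666… → ⌈·⌉ = 1441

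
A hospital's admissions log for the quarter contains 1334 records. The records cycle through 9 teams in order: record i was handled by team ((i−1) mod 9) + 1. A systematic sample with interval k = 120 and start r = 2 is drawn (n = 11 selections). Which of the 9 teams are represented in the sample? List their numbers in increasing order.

Consecutive selections differ by k = 120, so their team numbers differ by 120 mod 9 = 3.
gcd(120, 9) = 3, so the sample visits 9/3 = 3 distinct residues mod 9.
Start 2 is team 2; the teams hit are 2, 5, 8.

2, 5, 8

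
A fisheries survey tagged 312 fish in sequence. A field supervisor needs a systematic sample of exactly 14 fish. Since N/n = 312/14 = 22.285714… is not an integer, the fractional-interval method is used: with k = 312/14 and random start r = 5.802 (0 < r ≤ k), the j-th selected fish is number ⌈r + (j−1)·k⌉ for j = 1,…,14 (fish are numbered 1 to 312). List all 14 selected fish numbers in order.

j=1: r + 0k = 5.802 → ⌈·⌉ = 6
j=2: r + 1k = 28.087714… → ⌈·⌉ = 29
j=3: r + 2k = 50.373428… → ⌈·⌉ = 51
j=4: r + 3k = 72.659142… → ⌈·⌉ = 73
j=5: r + 4k = 94.944857… → ⌈·⌉ = 95
j=6: r + 5k = 117.230571… → ⌈·⌉ = 118
j=7: r + 6k = 139.516285… → ⌈·⌉ = 140
j=8: r + 7k = 161.802 → ⌈·⌉ = 162
j=9: r + 8k = 184.087714… → ⌈·⌉ = 185
j=10: r + 9k = 206.373428… → ⌈·⌉ = 207
j=11: r + 10k = 228.659142… → ⌈·⌉ = 229
j=12: r + 11k = 250.944857… → ⌈·⌉ = 251
j=13: r + 12k = 273.230571… → ⌈·⌉ = 274
j=14: r + 13k = 295.516285… → ⌈·⌉ = 296

6, 29, 51, 73, 95, 118, 140, 162, 185, 207, 229, 251, 274, 296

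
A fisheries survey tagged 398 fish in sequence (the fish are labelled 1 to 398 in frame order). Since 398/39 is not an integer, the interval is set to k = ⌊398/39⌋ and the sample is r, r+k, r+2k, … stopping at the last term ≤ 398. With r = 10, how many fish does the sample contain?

k = ⌊398/39⌋ = 10
Achieved size = ⌊(398 − 10)/10⌋ + 1 = ⌊388/10⌋ + 1 = 38 + 1 = 39
(last selection: 10 + 38×10 = 390 ≤ 398; next would be 400 > 398)

39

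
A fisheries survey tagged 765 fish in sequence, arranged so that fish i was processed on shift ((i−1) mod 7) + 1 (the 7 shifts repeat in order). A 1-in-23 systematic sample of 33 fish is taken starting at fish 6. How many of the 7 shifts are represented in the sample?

Consecutive selections differ by k = 23, so their shift numbers differ by 23 mod 7 = 2.
gcd(23, 7) = 1, so the sample visits 7/1 = 7 distinct residues mod 7.
Start 6 is shift 6; the shifts hit are 1, 2, 3, 4, 5, 6, 7.

7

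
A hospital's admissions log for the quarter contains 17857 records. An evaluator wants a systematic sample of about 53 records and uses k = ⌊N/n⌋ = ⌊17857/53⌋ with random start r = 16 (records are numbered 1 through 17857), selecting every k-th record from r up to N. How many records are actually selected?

k = ⌊17857/53⌋ = 336
Achieved size = ⌊(17857 − 16)/336⌋ + 1 = ⌊17841/336⌋ + 1 = 53 + 1 = 54
(last selection: 16 + 53×336 = 17824 ≤ 17857; next would be 18160 > 17857)

54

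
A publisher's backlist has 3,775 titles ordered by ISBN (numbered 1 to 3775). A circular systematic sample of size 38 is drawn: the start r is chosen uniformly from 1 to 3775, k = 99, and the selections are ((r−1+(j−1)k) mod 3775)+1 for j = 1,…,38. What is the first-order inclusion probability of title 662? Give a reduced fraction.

For each position j, as r ranges over 1…3775 the j-th selection hits every title exactly once, so title 662 is selected for exactly 38 of the 3775 starts.
Inclusion probability = 38/3775.

38/3775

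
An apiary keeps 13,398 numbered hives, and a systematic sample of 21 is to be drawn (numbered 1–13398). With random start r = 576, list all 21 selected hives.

576, 1214, 1852, 2490, 3128, 3766, 4404, 5042, 5680, 6318, 6956, 7594, 8232, 8870, 9508, 10146, 10784, 11422, 12060, 12698, 13336

k = N/n = 13398/21 = 638
hive 1: 576
hive 2: 576 + 638 = 1214
hive 3: 1214 + 638 = 1852
hive 4: 1852 + 638 = 2490
hive 5: 2490 + 638 = 3128
hive 6: 3128 + 638 = 3766
hive 7: 3766 + 638 = 4404
hive 8: 4404 + 638 = 5042
hive 9: 5042 + 638 = 5680
hive 10: 5680 + 638 = 6318
hive 11: 6318 + 638 = 6956
hive 12: 6956 + 638 = 7594
hive 13: 7594 + 638 = 8232
hive 14: 8232 + 638 = 8870
hive 15: 8870 + 638 = 9508
hive 16: 9508 + 638 = 10146
hive 17: 10146 + 638 = 10784
hive 18: 10784 + 638 = 11422
hive 19: 11422 + 638 = 12060
hive 20: 12060 + 638 = 12698
hive 21: 12698 + 638 = 13336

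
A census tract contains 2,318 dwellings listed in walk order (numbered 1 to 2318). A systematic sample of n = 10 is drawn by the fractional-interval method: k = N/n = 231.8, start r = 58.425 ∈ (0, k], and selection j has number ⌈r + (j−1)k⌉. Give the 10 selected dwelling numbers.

59, 291, 523, 754, 986, 1218, 1450, 1682, 1913, 2145

j=1: r + 0k = 58.425 → ⌈·⌉ = 59
j=2: r + 1k = 290.225 → ⌈·⌉ = 291
j=3: r + 2k = 522.025 → ⌈·⌉ = 523
j=4: r + 3k = 753.825 → ⌈·⌉ = 754
j=5: r + 4k = 985.625 → ⌈·⌉ = 986
j=6: r + 5k = 1217.425 → ⌈·⌉ = 1218
j=7: r + 6k = 1449.225 → ⌈·⌉ = 1450
j=8: r + 7k = 1681.025 → ⌈·⌉ = 1682
j=9: r + 8k = 1912.825 → ⌈·⌉ = 1913
j=10: r + 9k = 2144.625 → ⌈·⌉ = 2145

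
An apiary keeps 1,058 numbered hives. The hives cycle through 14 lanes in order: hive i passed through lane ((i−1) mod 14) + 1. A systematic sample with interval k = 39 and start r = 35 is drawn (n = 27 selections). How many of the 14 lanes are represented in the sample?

Consecutive selections differ by k = 39, so their lane numbers differ by 39 mod 14 = 11.
gcd(39, 14) = 1, so the sample visits 14/1 = 14 distinct residues mod 14.
Start 35 is lane 7; the lanes hit are 1, 2, 3, 4, 5, 6, 7, 8, 9, 10, 11, 12, 13, 14.

14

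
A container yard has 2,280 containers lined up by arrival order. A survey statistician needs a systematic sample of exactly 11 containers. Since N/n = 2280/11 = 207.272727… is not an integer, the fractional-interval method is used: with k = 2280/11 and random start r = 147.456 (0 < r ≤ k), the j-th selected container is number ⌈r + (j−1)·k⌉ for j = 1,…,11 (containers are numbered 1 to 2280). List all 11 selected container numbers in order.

148, 355, 563, 770, 977, 1184, 1392, 1599, 1806, 2013, 2221

j=1: r + 0k = 147.456 → ⌈·⌉ = 148
j=2: r + 1k = 354.728727… → ⌈·⌉ = 355
j=3: r + 2k = 562.001454… → ⌈·⌉ = 563
j=4: r + 3k = 769.274181… → ⌈·⌉ = 770
j=5: r + 4k = 976.546909… → ⌈·⌉ = 977
j=6: r + 5k = 1183.819636… → ⌈·⌉ = 1184
j=7: r + 6k = 1391.092363… → ⌈·⌉ = 1392
j=8: r + 7k = 1598.365090… → ⌈·⌉ = 1599
j=9: r + 8k = 1805.637818… → ⌈·⌉ = 1806
j=10: r + 9k = 2012.910545… → ⌈·⌉ = 2013
j=11: r + 10k = 2220.183272… → ⌈·⌉ = 2221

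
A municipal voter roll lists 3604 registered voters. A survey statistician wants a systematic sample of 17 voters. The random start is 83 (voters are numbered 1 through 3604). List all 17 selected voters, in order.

k = N/n = 3604/17 = 212
voter 1: 83
voter 2: 83 + 212 = 295
voter 3: 295 + 212 = 507
voter 4: 507 + 212 = 719
voter 5: 719 + 212 = 931
voter 6: 931 + 212 = 1143
voter 7: 1143 + 212 = 1355
voter 8: 1355 + 212 = 1567
voter 9: 1567 + 212 = 1779
voter 10: 1779 + 212 = 1991
voter 11: 1991 + 212 = 2203
voter 12: 2203 + 212 = 2415
voter 13: 2415 + 212 = 2627
voter 14: 2627 + 212 = 2839
voter 15: 2839 + 212 = 3051
voter 16: 3051 + 212 = 3263
voter 17: 3263 + 212 = 3475

83, 295, 507, 719, 931, 1143, 1355, 1567, 1779, 1991, 2203, 2415, 2627, 2839, 3051, 3263, 3475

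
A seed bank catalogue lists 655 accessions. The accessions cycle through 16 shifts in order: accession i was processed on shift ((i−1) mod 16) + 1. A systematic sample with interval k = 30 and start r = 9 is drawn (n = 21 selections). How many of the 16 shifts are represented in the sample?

8

Consecutive selections differ by k = 30, so their shift numbers differ by 30 mod 16 = 14.
gcd(30, 16) = 2, so the sample visits 16/2 = 8 distinct residues mod 16.
Start 9 is shift 9; the shifts hit are 1, 3, 5, 7, 9, 11, 13, 15.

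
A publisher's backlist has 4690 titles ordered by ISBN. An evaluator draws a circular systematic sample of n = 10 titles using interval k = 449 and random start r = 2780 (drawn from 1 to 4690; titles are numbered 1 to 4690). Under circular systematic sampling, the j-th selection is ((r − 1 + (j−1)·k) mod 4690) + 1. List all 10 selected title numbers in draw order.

2780, 3229, 3678, 4127, 4576, 335, 784, 1233, 1682, 2131

Selection 1: 2780
Selection 2: 2780 + 449 = 3229
Selection 3: 3229 + 449 = 3678
Selection 4: 3678 + 449 = 4127
Selection 5: 4127 + 449 = 4576
Selection 6: 4576 + 449 = 5025 → 5025 − 4690 = 335
Selection 7: 335 + 449 = 784
Selection 8: 784 + 449 = 1233
Selection 9: 1233 + 449 = 1682
Selection 10: 1682 + 449 = 2131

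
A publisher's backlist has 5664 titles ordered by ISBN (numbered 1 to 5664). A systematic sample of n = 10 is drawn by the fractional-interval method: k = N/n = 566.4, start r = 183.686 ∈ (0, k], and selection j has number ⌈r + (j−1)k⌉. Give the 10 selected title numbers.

184, 751, 1317, 1883, 2450, 3016, 3583, 4149, 4715, 5282

j=1: r + 0k = 183.686 → ⌈·⌉ = 184
j=2: r + 1k = 750.086 → ⌈·⌉ = 751
j=3: r + 2k = 1316.486 → ⌈·⌉ = 1317
j=4: r + 3k = 1882.886 → ⌈·⌉ = 1883
j=5: r + 4k = 2449.286 → ⌈·⌉ = 2450
j=6: r + 5k = 3015.686 → ⌈·⌉ = 3016
j=7: r + 6k = 3582.086 → ⌈·⌉ = 3583
j=8: r + 7k = 4148.486 → ⌈·⌉ = 4149
j=9: r + 8k = 4714.886 → ⌈·⌉ = 4715
j=10: r + 9k = 5281.286 → ⌈·⌉ = 5282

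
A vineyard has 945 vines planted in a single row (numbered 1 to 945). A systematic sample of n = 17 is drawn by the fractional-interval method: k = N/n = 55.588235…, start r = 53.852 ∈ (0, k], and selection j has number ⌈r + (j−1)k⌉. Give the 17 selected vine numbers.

j=1: r + 0k = 53.852 → ⌈·⌉ = 54
j=2: r + 1k = 109.440235… → ⌈·⌉ = 110
j=3: r + 2k = 165.028470… → ⌈·⌉ = 166
j=4: r + 3k = 220.616705… → ⌈·⌉ = 221
j=5: r + 4k = 276.204941… → ⌈·⌉ = 277
j=6: r + 5k = 331.793176… → ⌈·⌉ = 332
j=7: r + 6k = 387.381411… → ⌈·⌉ = 388
j=8: r + 7k = 442.969647… → ⌈·⌉ = 443
j=9: r + 8k = 498.557882… → ⌈·⌉ = 499
j=10: r + 9k = 554.146117… → ⌈·⌉ = 555
j=11: r + 10k = 609.734352… → ⌈·⌉ = 610
j=12: r + 11k = 665.322588… → ⌈·⌉ = 666
j=13: r + 12k = 720.910823… → ⌈·⌉ = 721
j=14: r + 13k = 776.499058… → ⌈·⌉ = 777
j=15: r + 14k = 832.087294… → ⌈·⌉ = 833
j=16: r + 15k = 887.675529… → ⌈·⌉ = 888
j=17: r + 16k = 943.263764… → ⌈·⌉ = 944

54, 110, 166, 221, 277, 332, 388, 443, 499, 555, 610, 666, 721, 777, 833, 888, 944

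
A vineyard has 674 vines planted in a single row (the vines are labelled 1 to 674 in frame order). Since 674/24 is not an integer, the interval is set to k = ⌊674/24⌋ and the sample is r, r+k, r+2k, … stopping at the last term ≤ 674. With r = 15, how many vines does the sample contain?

k = ⌊674/24⌋ = 28
Achieved size = ⌊(674 − 15)/28⌋ + 1 = ⌊659/28⌋ + 1 = 23 + 1 = 24
(last selection: 15 + 23×28 = 659 ≤ 674; next would be 687 > 674)

24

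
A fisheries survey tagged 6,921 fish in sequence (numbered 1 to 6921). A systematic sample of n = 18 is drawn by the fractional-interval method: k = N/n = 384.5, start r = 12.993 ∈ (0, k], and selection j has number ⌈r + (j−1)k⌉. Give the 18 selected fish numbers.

13, 398, 782, 1167, 1551, 1936, 2320, 2705, 3089, 3474, 3858, 4243, 4627, 5012, 5396, 5781, 6165, 6550

j=1: r + 0k = 12.993 → ⌈·⌉ = 13
j=2: r + 1k = 397.493 → ⌈·⌉ = 398
j=3: r + 2k = 781.993 → ⌈·⌉ = 782
j=4: r + 3k = 1166.493 → ⌈·⌉ = 1167
j=5: r + 4k = 1550.993 → ⌈·⌉ = 1551
j=6: r + 5k = 1935.493 → ⌈·⌉ = 1936
j=7: r + 6k = 2319.993 → ⌈·⌉ = 2320
j=8: r + 7k = 2704.493 → ⌈·⌉ = 2705
j=9: r + 8k = 3088.993 → ⌈·⌉ = 3089
j=10: r + 9k = 3473.493 → ⌈·⌉ = 3474
j=11: r + 10k = 3857.993 → ⌈·⌉ = 3858
j=12: r + 11k = 4242.493 → ⌈·⌉ = 4243
j=13: r + 12k = 4626.993 → ⌈·⌉ = 4627
j=14: r + 13k = 5011.493 → ⌈·⌉ = 5012
j=15: r + 14k = 5395.993 → ⌈·⌉ = 5396
j=16: r + 15k = 5780.493 → ⌈·⌉ = 5781
j=17: r + 16k = 6164.993 → ⌈·⌉ = 6165
j=18: r + 17k = 6549.493 → ⌈·⌉ = 6550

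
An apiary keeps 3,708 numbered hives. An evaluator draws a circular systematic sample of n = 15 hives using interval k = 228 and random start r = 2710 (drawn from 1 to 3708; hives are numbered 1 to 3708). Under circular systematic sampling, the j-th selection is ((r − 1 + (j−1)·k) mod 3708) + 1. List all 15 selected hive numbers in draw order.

2710, 2938, 3166, 3394, 3622, 142, 370, 598, 826, 1054, 1282, 1510, 1738, 1966, 2194

Selection 1: 2710
Selection 2: 2710 + 228 = 2938
Selection 3: 2938 + 228 = 3166
Selection 4: 3166 + 228 = 3394
Selection 5: 3394 + 228 = 3622
Selection 6: 3622 + 228 = 3850 → 3850 − 3708 = 142
Selection 7: 142 + 228 = 370
Selection 8: 370 + 228 = 598
Selection 9: 598 + 228 = 826
Selection 10: 826 + 228 = 1054
Selection 11: 1054 + 228 = 1282
Selection 12: 1282 + 228 = 1510
Selection 13: 1510 + 228 = 1738
Selection 14: 1738 + 228 = 1966
Selection 15: 1966 + 228 = 2194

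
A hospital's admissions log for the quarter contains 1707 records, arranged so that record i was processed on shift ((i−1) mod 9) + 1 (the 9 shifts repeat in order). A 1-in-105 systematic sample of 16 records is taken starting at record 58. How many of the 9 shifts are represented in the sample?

3

Consecutive selections differ by k = 105, so their shift numbers differ by 105 mod 9 = 6.
gcd(105, 9) = 3, so the sample visits 9/3 = 3 distinct residues mod 9.
Start 58 is shift 4; the shifts hit are 1, 4, 7.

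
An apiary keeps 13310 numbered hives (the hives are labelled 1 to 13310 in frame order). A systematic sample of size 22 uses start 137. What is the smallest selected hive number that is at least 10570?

k = 13310/22 = 605
Steps past start: ⌈(10570 − 137)/605⌉ = ⌈10433/605⌉ = 18
Selected hive: 137 + 18×605 = 11027

11027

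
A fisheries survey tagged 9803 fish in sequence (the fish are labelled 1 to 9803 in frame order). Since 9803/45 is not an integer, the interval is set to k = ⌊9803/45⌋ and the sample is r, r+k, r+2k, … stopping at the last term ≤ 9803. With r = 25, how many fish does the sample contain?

46

k = ⌊9803/45⌋ = 217
Achieved size = ⌊(9803 − 25)/217⌋ + 1 = ⌊9778/217⌋ + 1 = 45 + 1 = 46
(last selection: 25 + 45×217 = 9790 ≤ 9803; next would be 10007 > 9803)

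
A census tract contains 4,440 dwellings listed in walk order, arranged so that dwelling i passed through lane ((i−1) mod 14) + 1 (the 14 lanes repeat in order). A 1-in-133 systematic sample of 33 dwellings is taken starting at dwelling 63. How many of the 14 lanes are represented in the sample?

Consecutive selections differ by k = 133, so their lane numbers differ by 133 mod 14 = 7.
gcd(133, 14) = 7, so the sample visits 14/7 = 2 distinct residues mod 14.
Start 63 is lane 7; the lanes hit are 7, 14.

2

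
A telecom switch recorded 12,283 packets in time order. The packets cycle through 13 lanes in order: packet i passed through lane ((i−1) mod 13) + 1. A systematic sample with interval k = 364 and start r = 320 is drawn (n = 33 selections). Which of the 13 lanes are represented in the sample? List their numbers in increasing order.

Consecutive selections differ by k = 364, so their lane numbers differ by 364 mod 13 = 0.
gcd(364, 13) = 13, so the sample visits 13/13 = 1 distinct residues mod 13.
Start 320 is lane 8; the lanes hit are 8.

8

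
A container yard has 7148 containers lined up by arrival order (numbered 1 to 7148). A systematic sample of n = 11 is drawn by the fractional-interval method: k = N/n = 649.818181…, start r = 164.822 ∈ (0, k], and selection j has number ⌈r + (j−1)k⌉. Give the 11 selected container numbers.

165, 815, 1465, 2115, 2765, 3414, 4064, 4714, 5364, 6014, 6664

j=1: r + 0k = 164.822 → ⌈·⌉ = 165
j=2: r + 1k = 814.640181… → ⌈·⌉ = 815
j=3: r + 2k = 1464.458363… → ⌈·⌉ = 1465
j=4: r + 3k = 2114.276545… → ⌈·⌉ = 2115
j=5: r + 4k = 2764.094727… → ⌈·⌉ = 2765
j=6: r + 5k = 3413.912909… → ⌈·⌉ = 3414
j=7: r + 6k = 4063.731090… → ⌈·⌉ = 4064
j=8: r + 7k = 4713.549272… → ⌈·⌉ = 4714
j=9: r + 8k = 5363.367454… → ⌈·⌉ = 5364
j=10: r + 9k = 6013.185636… → ⌈·⌉ = 6014
j=11: r + 10k = 6663.003818… → ⌈·⌉ = 6664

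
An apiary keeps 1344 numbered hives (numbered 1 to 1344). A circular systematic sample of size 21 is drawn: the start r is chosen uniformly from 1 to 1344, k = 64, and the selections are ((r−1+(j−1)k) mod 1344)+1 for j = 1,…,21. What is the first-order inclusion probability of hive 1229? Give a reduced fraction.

1/64

For each position j, as r ranges over 1…1344 the j-th selection hits every hive exactly once, so hive 1229 is selected for exactly 21 of the 1344 starts.
Inclusion probability = 21/1344 = 1/64.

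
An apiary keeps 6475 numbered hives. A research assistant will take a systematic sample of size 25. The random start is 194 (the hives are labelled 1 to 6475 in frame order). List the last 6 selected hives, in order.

k = N/n = 6475/25 = 259
20th selection = 194 + 19×259 = 5115
21st: 5115 + 259 = 5374
22nd: 5374 + 259 = 5633
23rd: 5633 + 259 = 5892
24th: 5892 + 259 = 6151
25th: 6151 + 259 = 6410

5115, 5374, 5633, 5892, 6151, 6410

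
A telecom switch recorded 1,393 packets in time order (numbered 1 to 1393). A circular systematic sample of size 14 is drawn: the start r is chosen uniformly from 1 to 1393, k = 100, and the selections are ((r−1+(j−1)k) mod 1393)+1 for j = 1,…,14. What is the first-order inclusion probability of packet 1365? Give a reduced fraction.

2/199

For each position j, as r ranges over 1…1393 the j-th selection hits every packet exactly once, so packet 1365 is selected for exactly 14 of the 1393 starts.
Inclusion probability = 14/1393 = 2/199.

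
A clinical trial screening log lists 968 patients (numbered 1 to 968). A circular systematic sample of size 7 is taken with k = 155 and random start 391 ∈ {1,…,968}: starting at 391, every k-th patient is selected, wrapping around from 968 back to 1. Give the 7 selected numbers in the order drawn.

391, 546, 701, 856, 43, 198, 353

Selection 1: 391
Selection 2: 391 + 155 = 546
Selection 3: 546 + 155 = 701
Selection 4: 701 + 155 = 856
Selection 5: 856 + 155 = 1011 → 1011 − 968 = 43
Selection 6: 43 + 155 = 198
Selection 7: 198 + 155 = 353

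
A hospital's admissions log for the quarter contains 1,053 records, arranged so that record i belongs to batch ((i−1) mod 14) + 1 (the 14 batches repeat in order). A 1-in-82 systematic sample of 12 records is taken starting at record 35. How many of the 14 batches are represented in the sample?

Consecutive selections differ by k = 82, so their batch numbers differ by 82 mod 14 = 12.
gcd(82, 14) = 2, so the sample visits 14/2 = 7 distinct residues mod 14.
Start 35 is batch 7; the batches hit are 1, 3, 5, 7, 9, 11, 13.

7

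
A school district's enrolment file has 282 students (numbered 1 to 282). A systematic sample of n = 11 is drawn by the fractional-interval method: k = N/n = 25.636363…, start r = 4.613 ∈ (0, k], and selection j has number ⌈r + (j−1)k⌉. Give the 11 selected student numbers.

5, 31, 56, 82, 108, 133, 159, 185, 210, 236, 261

j=1: r + 0k = 4.613 → ⌈·⌉ = 5
j=2: r + 1k = 30.249363… → ⌈·⌉ = 31
j=3: r + 2k = 55.885727… → ⌈·⌉ = 56
j=4: r + 3k = 81.522090… → ⌈·⌉ = 82
j=5: r + 4k = 107.158454… → ⌈·⌉ = 108
j=6: r + 5k = 132.794818… → ⌈·⌉ = 133
j=7: r + 6k = 158.431181… → ⌈·⌉ = 159
j=8: r + 7k = 184.067545… → ⌈·⌉ = 185
j=9: r + 8k = 209.703909… → ⌈·⌉ = 210
j=10: r + 9k = 235.340272… → ⌈·⌉ = 236
j=11: r + 10k = 260.976636… → ⌈·⌉ = 261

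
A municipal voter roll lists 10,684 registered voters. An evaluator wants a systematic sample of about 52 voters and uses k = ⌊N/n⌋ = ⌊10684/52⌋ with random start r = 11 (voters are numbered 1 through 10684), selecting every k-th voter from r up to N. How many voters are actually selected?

k = ⌊10684/52⌋ = 205
Achieved size = ⌊(10684 − 11)/205⌋ + 1 = ⌊10673/205⌋ + 1 = 52 + 1 = 53
(last selection: 11 + 52×205 = 10671 ≤ 10684; next would be 10876 > 10684)

53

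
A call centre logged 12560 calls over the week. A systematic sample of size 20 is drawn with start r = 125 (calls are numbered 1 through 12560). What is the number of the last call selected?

k = 12560/20 = 628
20th selection = r + (20−1)·k = 125 + 19×628 = 125 + 11932 = 12057

12057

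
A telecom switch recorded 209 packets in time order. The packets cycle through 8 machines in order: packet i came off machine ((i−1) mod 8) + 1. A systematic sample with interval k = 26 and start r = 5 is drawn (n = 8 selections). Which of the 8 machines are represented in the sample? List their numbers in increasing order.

1, 3, 5, 7

Consecutive selections differ by k = 26, so their machine numbers differ by 26 mod 8 = 2.
gcd(26, 8) = 2, so the sample visits 8/2 = 4 distinct residues mod 8.
Start 5 is machine 5; the machines hit are 1, 3, 5, 7.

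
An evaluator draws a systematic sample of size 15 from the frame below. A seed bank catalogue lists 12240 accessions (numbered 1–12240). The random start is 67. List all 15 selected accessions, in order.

k = N/n = 12240/15 = 816
accession 1: 67
accession 2: 67 + 816 = 883
accession 3: 883 + 816 = 1699
accession 4: 1699 + 816 = 2515
accession 5: 2515 + 816 = 3331
accession 6: 3331 + 816 = 4147
accession 7: 4147 + 816 = 4963
accession 8: 4963 + 816 = 5779
accession 9: 5779 + 816 = 6595
accession 10: 6595 + 816 = 7411
accession 11: 7411 + 816 = 8227
accession 12: 8227 + 816 = 9043
accession 13: 9043 + 816 = 9859
accession 14: 9859 + 816 = 10675
accession 15: 10675 + 816 = 11491

67, 883, 1699, 2515, 3331, 4147, 4963, 5779, 6595, 7411, 8227, 9043, 9859, 10675, 11491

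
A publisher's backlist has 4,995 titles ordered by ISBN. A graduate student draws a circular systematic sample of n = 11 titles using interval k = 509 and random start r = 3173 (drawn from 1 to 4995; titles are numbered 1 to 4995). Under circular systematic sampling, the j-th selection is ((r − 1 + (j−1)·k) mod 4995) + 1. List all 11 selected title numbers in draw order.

Selection 1: 3173
Selection 2: 3173 + 509 = 3682
Selection 3: 3682 + 509 = 4191
Selection 4: 4191 + 509 = 4700
Selection 5: 4700 + 509 = 5209 → 5209 − 4995 = 214
Selection 6: 214 + 509 = 723
Selection 7: 723 + 509 = 1232
Selection 8: 1232 + 509 = 1741
Selection 9: 1741 + 509 = 2250
Selection 10: 2250 + 509 = 2759
Selection 11: 2759 + 509 = 3268

3173, 3682, 4191, 4700, 214, 723, 1232, 1741, 2250, 2759, 3268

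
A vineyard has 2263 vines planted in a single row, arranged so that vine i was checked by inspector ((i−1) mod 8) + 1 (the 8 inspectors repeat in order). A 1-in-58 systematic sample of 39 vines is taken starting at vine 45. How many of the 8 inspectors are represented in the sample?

Consecutive selections differ by k = 58, so their inspector numbers differ by 58 mod 8 = 2.
gcd(58, 8) = 2, so the sample visits 8/2 = 4 distinct residues mod 8.
Start 45 is inspector 5; the inspectors hit are 1, 3, 5, 7.

4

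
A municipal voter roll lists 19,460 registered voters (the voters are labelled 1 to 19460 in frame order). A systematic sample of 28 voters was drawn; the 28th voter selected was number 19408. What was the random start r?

k = 19460/28 = 695
r = 19408 − (28−1)×695 = 19408 − 18765 = 643

643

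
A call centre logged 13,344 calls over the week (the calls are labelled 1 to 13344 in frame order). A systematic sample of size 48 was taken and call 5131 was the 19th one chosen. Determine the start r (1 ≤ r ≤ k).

k = 13344/48 = 278
r = 5131 − (19−1)×278 = 5131 − 5004 = 127

127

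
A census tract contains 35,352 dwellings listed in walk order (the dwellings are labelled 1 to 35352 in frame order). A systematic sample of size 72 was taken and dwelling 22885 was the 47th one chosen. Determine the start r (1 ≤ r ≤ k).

299

k = 35352/72 = 491
r = 22885 − (47−1)×491 = 22885 − 22586 = 299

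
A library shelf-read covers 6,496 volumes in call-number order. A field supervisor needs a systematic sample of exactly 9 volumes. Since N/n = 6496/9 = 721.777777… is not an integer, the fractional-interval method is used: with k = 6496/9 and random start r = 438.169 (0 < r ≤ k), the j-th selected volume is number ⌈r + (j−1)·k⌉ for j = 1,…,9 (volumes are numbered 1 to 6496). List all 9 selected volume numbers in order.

439, 1160, 1882, 2604, 3326, 4048, 4769, 5491, 6213

j=1: r + 0k = 438.169 → ⌈·⌉ = 439
j=2: r + 1k = 1159.946777… → ⌈·⌉ = 1160
j=3: r + 2k = 1881.724555… → ⌈·⌉ = 1882
j=4: r + 3k = 2603.502333… → ⌈·⌉ = 2604
j=5: r + 4k = 3325.280111… → ⌈·⌉ = 3326
j=6: r + 5k = 4047.057888… → ⌈·⌉ = 4048
j=7: r + 6k = 4768.835666… → ⌈·⌉ = 4769
j=8: r + 7k = 5490.613444… → ⌈·⌉ = 5491
j=9: r + 8k = 6212.391222… → ⌈·⌉ = 6213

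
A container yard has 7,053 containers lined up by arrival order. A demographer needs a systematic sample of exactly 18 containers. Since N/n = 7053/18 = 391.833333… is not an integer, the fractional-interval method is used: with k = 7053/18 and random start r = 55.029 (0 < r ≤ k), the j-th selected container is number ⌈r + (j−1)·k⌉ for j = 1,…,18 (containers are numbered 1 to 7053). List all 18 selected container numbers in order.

56, 447, 839, 1231, 1623, 2015, 2407, 2798, 3190, 3582, 3974, 4366, 4758, 5149, 5541, 5933, 6325, 6717

j=1: r + 0k = 55.029 → ⌈·⌉ = 56
j=2: r + 1k = 446.862333… → ⌈·⌉ = 447
j=3: r + 2k = 838.695666… → ⌈·⌉ = 839
j=4: r + 3k = 1230.529 → ⌈·⌉ = 1231
j=5: r + 4k = 1622.362333… → ⌈·⌉ = 1623
j=6: r + 5k = 2014.195666… → ⌈·⌉ = 2015
j=7: r + 6k = 2406.029 → ⌈·⌉ = 2407
j=8: r + 7k = 2797.862333… → ⌈·⌉ = 2798
j=9: r + 8k = 3189.695666… → ⌈·⌉ = 3190
j=10: r + 9k = 3581.529 → ⌈·⌉ = 3582
j=11: r + 10k = 3973.362333… → ⌈·⌉ = 3974
j=12: r + 11k = 4365.195666… → ⌈·⌉ = 4366
j=13: r + 12k = 4757.029 → ⌈·⌉ = 4758
j=14: r + 13k = 5148.862333… → ⌈·⌉ = 5149
j=15: r + 14k = 5540.695666… → ⌈·⌉ = 5541
j=16: r + 15k = 5932.529 → ⌈·⌉ = 5933
j=17: r + 16k = 6324.362333… → ⌈·⌉ = 6325
j=18: r + 17k = 6716.195666… → ⌈·⌉ = 6717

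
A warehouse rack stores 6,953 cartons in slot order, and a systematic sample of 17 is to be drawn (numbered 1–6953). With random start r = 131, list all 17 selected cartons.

131, 540, 949, 1358, 1767, 2176, 2585, 2994, 3403, 3812, 4221, 4630, 5039, 5448, 5857, 6266, 6675

k = N/n = 6953/17 = 409
carton 1: 131
carton 2: 131 + 409 = 540
carton 3: 540 + 409 = 949
carton 4: 949 + 409 = 1358
carton 5: 1358 + 409 = 1767
carton 6: 1767 + 409 = 2176
carton 7: 2176 + 409 = 2585
carton 8: 2585 + 409 = 2994
carton 9: 2994 + 409 = 3403
carton 10: 3403 + 409 = 3812
carton 11: 3812 + 409 = 4221
carton 12: 4221 + 409 = 4630
carton 13: 4630 + 409 = 5039
carton 14: 5039 + 409 = 5448
carton 15: 5448 + 409 = 5857
carton 16: 5857 + 409 = 6266
carton 17: 6266 + 409 = 6675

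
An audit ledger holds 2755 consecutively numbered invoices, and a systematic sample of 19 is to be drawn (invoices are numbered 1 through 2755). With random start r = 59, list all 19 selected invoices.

59, 204, 349, 494, 639, 784, 929, 1074, 1219, 1364, 1509, 1654, 1799, 1944, 2089, 2234, 2379, 2524, 2669

k = N/n = 2755/19 = 145
invoice 1: 59
invoice 2: 59 + 145 = 204
invoice 3: 204 + 145 = 349
invoice 4: 349 + 145 = 494
invoice 5: 494 + 145 = 639
invoice 6: 639 + 145 = 784
invoice 7: 784 + 145 = 929
invoice 8: 929 + 145 = 1074
invoice 9: 1074 + 145 = 1219
invoice 10: 1219 + 145 = 1364
invoice 11: 1364 + 145 = 1509
invoice 12: 1509 + 145 = 1654
invoice 13: 1654 + 145 = 1799
invoice 14: 1799 + 145 = 1944
invoice 15: 1944 + 145 = 2089
invoice 16: 2089 + 145 = 2234
invoice 17: 2234 + 145 = 2379
invoice 18: 2379 + 145 = 2524
invoice 19: 2524 + 145 = 2669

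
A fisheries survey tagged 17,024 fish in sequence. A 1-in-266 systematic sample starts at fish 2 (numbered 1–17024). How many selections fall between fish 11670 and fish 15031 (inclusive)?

k = 266
First selection ≥ 11670: 2 + ⌈(11670−2)/266⌉·266 = 2 + 44×266 = 11706
Last selection ≤ 15031: 2 + ⌊(15031−2)/266⌋·266 = 2 + 56×266 = 14898
Count = 56 − 44 + 1 = 13

13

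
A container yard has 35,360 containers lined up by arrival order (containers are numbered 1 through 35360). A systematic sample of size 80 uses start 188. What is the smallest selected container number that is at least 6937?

7260

k = 35360/80 = 442
Steps past start: ⌈(6937 − 188)/442⌉ = ⌈6749/442⌉ = 16
Selected container: 188 + 16×442 = 7260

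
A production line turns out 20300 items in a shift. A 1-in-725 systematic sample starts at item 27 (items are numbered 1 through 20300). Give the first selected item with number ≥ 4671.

5102

k = 725
Steps past start: ⌈(4671 − 27)/725⌉ = ⌈4644/725⌉ = 7
Selected item: 27 + 7×725 = 5102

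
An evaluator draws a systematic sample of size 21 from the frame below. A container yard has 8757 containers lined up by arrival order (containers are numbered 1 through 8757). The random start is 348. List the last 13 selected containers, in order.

3684, 4101, 4518, 4935, 5352, 5769, 6186, 6603, 7020, 7437, 7854, 8271, 8688

k = N/n = 8757/21 = 417
9th selection = 348 + 8×417 = 3684
10th: 3684 + 417 = 4101
11th: 4101 + 417 = 4518
12th: 4518 + 417 = 4935
13th: 4935 + 417 = 5352
14th: 5352 + 417 = 5769
15th: 5769 + 417 = 6186
16th: 6186 + 417 = 6603
17th: 6603 + 417 = 7020
18th: 7020 + 417 = 7437
19th: 7437 + 417 = 7854
20th: 7854 + 417 = 8271
21st: 8271 + 417 = 8688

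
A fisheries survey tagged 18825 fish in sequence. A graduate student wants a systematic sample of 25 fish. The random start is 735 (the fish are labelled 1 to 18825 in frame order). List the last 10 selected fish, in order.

k = N/n = 18825/25 = 753
16th selection = 735 + 15×753 = 12030
17th: 12030 + 753 = 12783
18th: 12783 + 753 = 13536
19th: 13536 + 753 = 14289
20th: 14289 + 753 = 15042
21st: 15042 + 753 = 15795
22nd: 15795 + 753 = 16548
23rd: 16548 + 753 = 17301
24th: 17301 + 753 = 18054
25th: 18054 + 753 = 18807

12030, 12783, 13536, 14289, 15042, 15795, 16548, 17301, 18054, 18807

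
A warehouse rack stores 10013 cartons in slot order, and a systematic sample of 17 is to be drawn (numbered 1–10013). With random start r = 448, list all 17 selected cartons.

448, 1037, 1626, 2215, 2804, 3393, 3982, 4571, 5160, 5749, 6338, 6927, 7516, 8105, 8694, 9283, 9872

k = N/n = 10013/17 = 589
carton 1: 448
carton 2: 448 + 589 = 1037
carton 3: 1037 + 589 = 1626
carton 4: 1626 + 589 = 2215
carton 5: 2215 + 589 = 2804
carton 6: 2804 + 589 = 3393
carton 7: 3393 + 589 = 3982
carton 8: 3982 + 589 = 4571
carton 9: 4571 + 589 = 5160
carton 10: 5160 + 589 = 5749
carton 11: 5749 + 589 = 6338
carton 12: 6338 + 589 = 6927
carton 13: 6927 + 589 = 7516
carton 14: 7516 + 589 = 8105
carton 15: 8105 + 589 = 8694
carton 16: 8694 + 589 = 9283
carton 17: 9283 + 589 = 9872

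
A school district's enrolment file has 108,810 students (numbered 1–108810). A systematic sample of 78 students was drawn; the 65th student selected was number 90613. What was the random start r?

1333

k = 108810/78 = 1395
r = 90613 − (65−1)×1395 = 90613 − 89280 = 1333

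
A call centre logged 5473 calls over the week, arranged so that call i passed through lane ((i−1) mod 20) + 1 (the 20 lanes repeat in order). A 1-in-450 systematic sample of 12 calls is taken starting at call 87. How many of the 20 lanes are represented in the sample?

Consecutive selections differ by k = 450, so their lane numbers differ by 450 mod 20 = 10.
gcd(450, 20) = 10, so the sample visits 20/10 = 2 distinct residues mod 20.
Start 87 is lane 7; the lanes hit are 7, 17.

2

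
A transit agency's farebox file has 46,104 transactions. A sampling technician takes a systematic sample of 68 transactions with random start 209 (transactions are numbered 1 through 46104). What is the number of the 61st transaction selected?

40889

k = 46104/68 = 678
61st selection = r + (61−1)·k = 209 + 60×678 = 209 + 40680 = 40889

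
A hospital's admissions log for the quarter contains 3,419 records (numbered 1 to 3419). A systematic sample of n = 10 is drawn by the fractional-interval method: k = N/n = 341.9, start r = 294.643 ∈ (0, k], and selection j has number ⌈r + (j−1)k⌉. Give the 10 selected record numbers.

j=1: r + 0k = 294.643 → ⌈·⌉ = 295
j=2: r + 1k = 636.543 → ⌈·⌉ = 637
j=3: r + 2k = 978.443 → ⌈·⌉ = 979
j=4: r + 3k = 1320.343 → ⌈·⌉ = 1321
j=5: r + 4k = 1662.243 → ⌈·⌉ = 1663
j=6: r + 5k = 2004.143 → ⌈·⌉ = 2005
j=7: r + 6k = 2346.043 → ⌈·⌉ = 2347
j=8: r + 7k = 2687.943 → ⌈·⌉ = 2688
j=9: r + 8k = 3029.843 → ⌈·⌉ = 3030
j=10: r + 9k = 3371.743 → ⌈·⌉ = 3372

295, 637, 979, 1321, 1663, 2005, 2347, 2688, 3030, 3372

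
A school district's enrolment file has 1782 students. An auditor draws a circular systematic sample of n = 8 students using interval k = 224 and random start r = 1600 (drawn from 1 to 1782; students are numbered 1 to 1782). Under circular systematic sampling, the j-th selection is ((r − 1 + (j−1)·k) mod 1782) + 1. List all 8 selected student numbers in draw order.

Selection 1: 1600
Selection 2: 1600 + 224 = 1824 → 1824 − 1782 = 42
Selection 3: 42 + 224 = 266
Selection 4: 266 + 224 = 490
Selection 5: 490 + 224 = 714
Selection 6: 714 + 224 = 938
Selection 7: 938 + 224 = 1162
Selection 8: 1162 + 224 = 1386

1600, 42, 266, 490, 714, 938, 1162, 1386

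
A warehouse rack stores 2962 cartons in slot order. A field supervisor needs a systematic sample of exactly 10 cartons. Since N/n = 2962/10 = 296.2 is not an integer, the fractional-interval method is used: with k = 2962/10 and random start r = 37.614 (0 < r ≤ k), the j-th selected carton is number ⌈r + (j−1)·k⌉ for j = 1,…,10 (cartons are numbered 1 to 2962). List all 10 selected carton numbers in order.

38, 334, 631, 927, 1223, 1519, 1815, 2112, 2408, 2704

j=1: r + 0k = 37.614 → ⌈·⌉ = 38
j=2: r + 1k = 333.814 → ⌈·⌉ = 334
j=3: r + 2k = 630.014 → ⌈·⌉ = 631
j=4: r + 3k = 926.214 → ⌈·⌉ = 927
j=5: r + 4k = 1222.414 → ⌈·⌉ = 1223
j=6: r + 5k = 1518.614 → ⌈·⌉ = 1519
j=7: r + 6k = 1814.814 → ⌈·⌉ = 1815
j=8: r + 7k = 2111.014 → ⌈·⌉ = 2112
j=9: r + 8k = 2407.214 → ⌈·⌉ = 2408
j=10: r + 9k = 2703.414 → ⌈·⌉ = 2704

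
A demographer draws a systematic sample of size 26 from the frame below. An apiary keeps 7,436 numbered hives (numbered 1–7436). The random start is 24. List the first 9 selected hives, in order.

24, 310, 596, 882, 1168, 1454, 1740, 2026, 2312

k = N/n = 7436/26 = 286
hive 1: 24
hive 2: 24 + 286 = 310
hive 3: 310 + 286 = 596
hive 4: 596 + 286 = 882
hive 5: 882 + 286 = 1168
hive 6: 1168 + 286 = 1454
hive 7: 1454 + 286 = 1740
hive 8: 1740 + 286 = 2026
hive 9: 2026 + 286 = 2312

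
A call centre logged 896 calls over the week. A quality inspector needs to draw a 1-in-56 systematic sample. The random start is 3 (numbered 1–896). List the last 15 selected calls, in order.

2nd selection = 3 + 1×56 = 59
3rd: 59 + 56 = 115
4th: 115 + 56 = 171
5th: 171 + 56 = 227
6th: 227 + 56 = 283
7th: 283 + 56 = 339
8th: 339 + 56 = 395
9th: 395 + 56 = 451
10th: 451 + 56 = 507
11th: 507 + 56 = 563
12th: 563 + 56 = 619
13th: 619 + 56 = 675
14th: 675 + 56 = 731
15th: 731 + 56 = 787
16th: 787 + 56 = 843

59, 115, 171, 227, 283, 339, 395, 451, 507, 563, 619, 675, 731, 787, 843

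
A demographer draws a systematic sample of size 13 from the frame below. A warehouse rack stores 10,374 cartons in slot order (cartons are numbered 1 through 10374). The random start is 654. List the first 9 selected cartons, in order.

k = N/n = 10374/13 = 798
carton 1: 654
carton 2: 654 + 798 = 1452
carton 3: 1452 + 798 = 2250
carton 4: 2250 + 798 = 3048
carton 5: 3048 + 798 = 3846
carton 6: 3846 + 798 = 4644
carton 7: 4644 + 798 = 5442
carton 8: 5442 + 798 = 6240
carton 9: 6240 + 798 = 7038

654, 1452, 2250, 3048, 3846, 4644, 5442, 6240, 7038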